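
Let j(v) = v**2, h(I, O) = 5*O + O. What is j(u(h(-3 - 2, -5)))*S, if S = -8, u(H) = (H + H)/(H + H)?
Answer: -8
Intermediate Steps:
h(I, O) = 6*O
u(H) = 1 (u(H) = (2*H)/((2*H)) = (2*H)*(1/(2*H)) = 1)
j(u(h(-3 - 2, -5)))*S = 1**2*(-8) = 1*(-8) = -8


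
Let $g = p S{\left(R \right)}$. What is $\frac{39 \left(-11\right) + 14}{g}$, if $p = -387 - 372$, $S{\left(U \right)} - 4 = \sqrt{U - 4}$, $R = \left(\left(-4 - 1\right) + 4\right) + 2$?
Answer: $\frac{1660}{14421} - \frac{415 i \sqrt{3}}{14421} \approx 0.11511 - 0.049844 i$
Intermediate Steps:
$R = 1$ ($R = \left(\left(-4 - 1\right) + 4\right) + 2 = \left(-5 + 4\right) + 2 = -1 + 2 = 1$)
$S{\left(U \right)} = 4 + \sqrt{-4 + U}$ ($S{\left(U \right)} = 4 + \sqrt{U - 4} = 4 + \sqrt{-4 + U}$)
$p = -759$
$g = -3036 - 759 i \sqrt{3}$ ($g = - 759 \left(4 + \sqrt{-4 + 1}\right) = - 759 \left(4 + \sqrt{-3}\right) = - 759 \left(4 + i \sqrt{3}\right) = -3036 - 759 i \sqrt{3} \approx -3036.0 - 1314.6 i$)
$\frac{39 \left(-11\right) + 14}{g} = \frac{39 \left(-11\right) + 14}{-3036 - 759 i \sqrt{3}} = \frac{-429 + 14}{-3036 - 759 i \sqrt{3}} = - \frac{415}{-3036 - 759 i \sqrt{3}}$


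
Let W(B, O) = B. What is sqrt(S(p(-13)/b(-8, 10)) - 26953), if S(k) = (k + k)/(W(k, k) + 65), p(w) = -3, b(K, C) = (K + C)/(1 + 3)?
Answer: I*sqrt(93824101)/59 ≈ 164.17*I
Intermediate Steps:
b(K, C) = C/4 + K/4 (b(K, C) = (C + K)/4 = (C + K)*(1/4) = C/4 + K/4)
S(k) = 2*k/(65 + k) (S(k) = (k + k)/(k + 65) = (2*k)/(65 + k) = 2*k/(65 + k))
sqrt(S(p(-13)/b(-8, 10)) - 26953) = sqrt(2*(-3/((1/4)*10 + (1/4)*(-8)))/(65 - 3/((1/4)*10 + (1/4)*(-8))) - 26953) = sqrt(2*(-3/(5/2 - 2))/(65 - 3/(5/2 - 2)) - 26953) = sqrt(2*(-3/1/2)/(65 - 3/1/2) - 26953) = sqrt(2*(-3*2)/(65 - 3*2) - 26953) = sqrt(2*(-6)/(65 - 6) - 26953) = sqrt(2*(-6)/59 - 26953) = sqrt(2*(-6)*(1/59) - 26953) = sqrt(-12/59 - 26953) = sqrt(-1590239/59) = I*sqrt(93824101)/59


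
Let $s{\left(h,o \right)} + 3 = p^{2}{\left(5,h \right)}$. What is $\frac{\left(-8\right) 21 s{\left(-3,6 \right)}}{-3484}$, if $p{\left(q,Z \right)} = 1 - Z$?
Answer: $\frac{42}{67} \approx 0.62687$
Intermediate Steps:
$s{\left(h,o \right)} = -3 + \left(1 - h\right)^{2}$
$\frac{\left(-8\right) 21 s{\left(-3,6 \right)}}{-3484} = \frac{\left(-8\right) 21 \left(-3 + \left(-1 - 3\right)^{2}\right)}{-3484} = - 168 \left(-3 + \left(-4\right)^{2}\right) \left(- \frac{1}{3484}\right) = - 168 \left(-3 + 16\right) \left(- \frac{1}{3484}\right) = \left(-168\right) 13 \left(- \frac{1}{3484}\right) = \left(-2184\right) \left(- \frac{1}{3484}\right) = \frac{42}{67}$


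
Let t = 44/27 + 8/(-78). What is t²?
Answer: 287296/123201 ≈ 2.3319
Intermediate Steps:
t = 536/351 (t = 44*(1/27) + 8*(-1/78) = 44/27 - 4/39 = 536/351 ≈ 1.5271)
t² = (536/351)² = 287296/123201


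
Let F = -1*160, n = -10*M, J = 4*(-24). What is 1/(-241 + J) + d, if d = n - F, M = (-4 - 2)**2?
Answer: -67401/337 ≈ -200.00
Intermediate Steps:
M = 36 (M = (-6)**2 = 36)
J = -96
n = -360 (n = -10*36 = -360)
F = -160
d = -200 (d = -360 - 1*(-160) = -360 + 160 = -200)
1/(-241 + J) + d = 1/(-241 - 96) - 200 = 1/(-337) - 200 = -1/337 - 200 = -67401/337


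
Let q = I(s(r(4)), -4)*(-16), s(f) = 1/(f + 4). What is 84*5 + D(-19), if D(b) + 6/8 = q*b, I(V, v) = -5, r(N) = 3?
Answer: -4403/4 ≈ -1100.8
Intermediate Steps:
s(f) = 1/(4 + f)
q = 80 (q = -5*(-16) = 80)
D(b) = -¾ + 80*b
84*5 + D(-19) = 84*5 + (-¾ + 80*(-19)) = 420 + (-¾ - 1520) = 420 - 6083/4 = -4403/4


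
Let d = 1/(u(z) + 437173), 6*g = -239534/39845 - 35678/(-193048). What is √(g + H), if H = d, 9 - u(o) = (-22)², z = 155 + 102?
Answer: I*√76095388028678530343870712570/279923329204740 ≈ 0.98546*I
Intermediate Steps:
g = -22409984861/23075992680 (g = (-239534/39845 - 35678/(-193048))/6 = (-239534*1/39845 - 35678*(-1/193048))/6 = (-239534/39845 + 17839/96524)/6 = (⅙)*(-22409984861/3845998780) = -22409984861/23075992680 ≈ -0.97114)
z = 257
u(o) = -475 (u(o) = 9 - 1*(-22)² = 9 - 1*484 = 9 - 484 = -475)
d = 1/436698 (d = 1/(-475 + 437173) = 1/436698 ≈ 2.2899e-6)
H = 1/436698 ≈ 2.2899e-6
√(g + H) = √(-22409984861/23075992680 + 1/436698) = √(-1631062082139383/1679539975228440) = I*√76095388028678530343870712570/279923329204740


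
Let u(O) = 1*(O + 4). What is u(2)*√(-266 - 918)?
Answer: 24*I*√74 ≈ 206.46*I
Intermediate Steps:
u(O) = 4 + O (u(O) = 1*(4 + O) = 4 + O)
u(2)*√(-266 - 918) = (4 + 2)*√(-266 - 918) = 6*√(-1184) = 6*(4*I*√74) = 24*I*√74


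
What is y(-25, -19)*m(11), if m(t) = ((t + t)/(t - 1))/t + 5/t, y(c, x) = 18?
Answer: 648/55 ≈ 11.782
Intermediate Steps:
m(t) = 2/(-1 + t) + 5/t (m(t) = ((2*t)/(-1 + t))/t + 5/t = (2*t/(-1 + t))/t + 5/t = 2/(-1 + t) + 5/t)
y(-25, -19)*m(11) = 18*((-5 + 7*11)/(11*(-1 + 11))) = 18*((1/11)*(-5 + 77)/10) = 18*((1/11)*(⅒)*72) = 18*(36/55) = 648/55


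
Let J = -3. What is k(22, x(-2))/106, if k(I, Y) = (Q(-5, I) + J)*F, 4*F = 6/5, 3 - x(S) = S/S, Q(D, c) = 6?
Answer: 9/1060 ≈ 0.0084906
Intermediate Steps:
x(S) = 2 (x(S) = 3 - S/S = 3 - 1*1 = 3 - 1 = 2)
F = 3/10 (F = (6/5)/4 = (6*(⅕))/4 = (¼)*(6/5) = 3/10 ≈ 0.30000)
k(I, Y) = 9/10 (k(I, Y) = (6 - 3)*(3/10) = 3*(3/10) = 9/10)
k(22, x(-2))/106 = (9/10)/106 = (1/106)*(9/10) = 9/1060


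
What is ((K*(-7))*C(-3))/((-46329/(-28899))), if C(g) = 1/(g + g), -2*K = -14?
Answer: 157339/30886 ≈ 5.0942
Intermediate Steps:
K = 7 (K = -1/2*(-14) = 7)
C(g) = 1/(2*g)
((K*(-7))*C(-3))/((-46329/(-28899))) = ((7*(-7))*((1/2)/(-3)))/((-46329/(-28899))) = (-49*(-1)/(2*3))/((-46329*(-1/28899))) = (-49*(-1/6))/(15443/9633) = (49/6)*(9633/15443) = 157339/30886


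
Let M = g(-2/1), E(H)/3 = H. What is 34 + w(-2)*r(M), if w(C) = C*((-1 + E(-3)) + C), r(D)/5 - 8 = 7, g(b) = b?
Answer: 1834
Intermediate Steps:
E(H) = 3*H
M = -2 (M = -2/1 = -2*1 = -2)
r(D) = 75 (r(D) = 40 + 5*7 = 40 + 35 = 75)
w(C) = C*(-10 + C) (w(C) = C*((-1 + 3*(-3)) + C) = C*((-1 - 9) + C) = C*(-10 + C))
34 + w(-2)*r(M) = 34 - 2*(-10 - 2)*75 = 34 - 2*(-12)*75 = 34 + 24*75 = 34 + 1800 = 1834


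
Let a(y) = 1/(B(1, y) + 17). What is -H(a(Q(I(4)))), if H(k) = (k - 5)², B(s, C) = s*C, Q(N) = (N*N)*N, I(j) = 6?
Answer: -1354896/54289 ≈ -24.957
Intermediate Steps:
Q(N) = N³ (Q(N) = N²*N = N³)
B(s, C) = C*s
a(y) = 1/(17 + y) (a(y) = 1/(y*1 + 17) = 1/(y + 17) = 1/(17 + y))
H(k) = (-5 + k)²
-H(a(Q(I(4)))) = -(-5 + 1/(17 + 6³))² = -(-5 + 1/(17 + 216))² = -(-5 + 1/233)² = -(-1164/233)² = -1*1354896/54289 = -1354896/54289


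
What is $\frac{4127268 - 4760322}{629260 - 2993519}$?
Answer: $\frac{633054}{2364259} \approx 0.26776$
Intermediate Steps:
$\frac{4127268 - 4760322}{629260 - 2993519} = - \frac{633054}{-2364259} = \left(-633054\right) \left(- \frac{1}{2364259}\right) = \frac{633054}{2364259}$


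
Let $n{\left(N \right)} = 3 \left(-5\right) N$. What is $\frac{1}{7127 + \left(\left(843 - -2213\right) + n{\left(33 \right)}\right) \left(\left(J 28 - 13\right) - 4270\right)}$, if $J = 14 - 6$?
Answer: $- \frac{1}{10387972} \approx -9.6265 \cdot 10^{-8}$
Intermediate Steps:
$J = 8$ ($J = 14 - 6 = 8$)
$n{\left(N \right)} = - 15 N$
$\frac{1}{7127 + \left(\left(843 - -2213\right) + n{\left(33 \right)}\right) \left(\left(J 28 - 13\right) - 4270\right)} = \frac{1}{7127 + \left(\left(843 - -2213\right) - 495\right) \left(\left(8 \cdot 28 - 13\right) - 4270\right)} = \frac{1}{7127 + \left(\left(843 + 2213\right) - 495\right) \left(\left(224 - 13\right) - 4270\right)} = \frac{1}{7127 + \left(3056 - 495\right) \left(211 - 4270\right)} = \frac{1}{7127 + 2561 \left(-4059\right)} = \frac{1}{7127 - 10395099} = \frac{1}{-10387972} = - \frac{1}{10387972}$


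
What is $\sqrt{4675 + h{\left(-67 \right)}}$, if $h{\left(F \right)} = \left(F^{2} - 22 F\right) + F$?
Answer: $31 \sqrt{11} \approx 102.82$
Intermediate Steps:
$h{\left(F \right)} = F^{2} - 21 F$
$\sqrt{4675 + h{\left(-67 \right)}} = \sqrt{4675 - 67 \left(-21 - 67\right)} = \sqrt{4675 - -5896} = \sqrt{4675 + 5896} = \sqrt{10571} = 31 \sqrt{11}$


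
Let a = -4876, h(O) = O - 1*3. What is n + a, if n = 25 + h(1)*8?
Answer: -4867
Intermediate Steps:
h(O) = -3 + O (h(O) = O - 3 = -3 + O)
n = 9 (n = 25 + (-3 + 1)*8 = 25 - 2*8 = 25 - 16 = 9)
n + a = 9 - 4876 = -4867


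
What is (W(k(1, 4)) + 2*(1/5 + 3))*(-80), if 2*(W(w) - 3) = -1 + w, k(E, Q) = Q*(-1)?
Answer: -552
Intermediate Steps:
k(E, Q) = -Q
W(w) = 5/2 + w/2 (W(w) = 3 + (-1 + w)/2 = 3 + (-1/2 + w/2) = 5/2 + w/2)
(W(k(1, 4)) + 2*(1/5 + 3))*(-80) = ((5/2 + (-1*4)/2) + 2*(1/5 + 3))*(-80) = ((5/2 + (1/2)*(-4)) + 2*(1/5 + 3))*(-80) = ((5/2 - 2) + 2*(16/5))*(-80) = (1/2 + 32/5)*(-80) = (69/10)*(-80) = -552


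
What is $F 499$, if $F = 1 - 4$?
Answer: $-1497$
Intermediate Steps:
$F = -3$
$F 499 = \left(-3\right) 499 = -1497$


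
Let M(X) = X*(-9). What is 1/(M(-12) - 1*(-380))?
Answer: 1/488 ≈ 0.0020492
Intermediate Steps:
M(X) = -9*X
1/(M(-12) - 1*(-380)) = 1/(-9*(-12) - 1*(-380)) = 1/(108 + 380) = 1/488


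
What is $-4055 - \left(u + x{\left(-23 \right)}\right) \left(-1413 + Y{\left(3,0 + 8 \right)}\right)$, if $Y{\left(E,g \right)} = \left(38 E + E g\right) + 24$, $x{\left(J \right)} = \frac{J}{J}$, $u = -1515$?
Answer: $-1898069$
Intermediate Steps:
$x{\left(J \right)} = 1$
$Y{\left(E,g \right)} = 24 + 38 E + E g$
$-4055 - \left(u + x{\left(-23 \right)}\right) \left(-1413 + Y{\left(3,0 + 8 \right)}\right) = -4055 - \left(-1515 + 1\right) \left(-1413 + \left(24 + 38 \cdot 3 + 3 \left(0 + 8\right)\right)\right) = -4055 - - 1514 \left(-1413 + \left(24 + 114 + 3 \cdot 8\right)\right) = -4055 - - 1514 \left(-1413 + \left(24 + 114 + 24\right)\right) = -4055 - - 1514 \left(-1413 + 162\right) = -4055 - \left(-1514\right) \left(-1251\right) = -4055 - 1894014 = -1898069$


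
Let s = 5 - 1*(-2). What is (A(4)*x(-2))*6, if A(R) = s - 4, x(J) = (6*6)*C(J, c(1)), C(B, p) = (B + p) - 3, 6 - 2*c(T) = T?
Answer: -1620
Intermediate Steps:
s = 7 (s = 5 + 2 = 7)
c(T) = 3 - T/2
C(B, p) = -3 + B + p
x(J) = -18 + 36*J (x(J) = (6*6)*(-3 + J + (3 - 1/2*1)) = 36*(-3 + J + (3 - 1/2)) = 36*(-3 + J + 5/2) = 36*(-1/2 + J) = -18 + 36*J)
A(R) = 3 (A(R) = 7 - 4 = 3)
(A(4)*x(-2))*6 = (3*(-18 + 36*(-2)))*6 = (3*(-18 - 72))*6 = (3*(-90))*6 = -270*6 = -1620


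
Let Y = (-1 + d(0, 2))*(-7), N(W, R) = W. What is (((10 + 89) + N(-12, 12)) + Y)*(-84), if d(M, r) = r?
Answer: -6720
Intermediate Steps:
Y = -7 (Y = (-1 + 2)*(-7) = 1*(-7) = -7)
(((10 + 89) + N(-12, 12)) + Y)*(-84) = (((10 + 89) - 12) - 7)*(-84) = ((99 - 12) - 7)*(-84) = (87 - 7)*(-84) = 80*(-84) = -6720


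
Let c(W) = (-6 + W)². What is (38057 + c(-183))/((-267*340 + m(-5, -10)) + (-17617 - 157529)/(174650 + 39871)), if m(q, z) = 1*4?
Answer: -2637821723/3245588907 ≈ -0.81274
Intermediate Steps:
m(q, z) = 4
(38057 + c(-183))/((-267*340 + m(-5, -10)) + (-17617 - 157529)/(174650 + 39871)) = (38057 + (-6 - 183)²)/((-267*340 + 4) + (-17617 - 157529)/(174650 + 39871)) = (38057 + (-189)²)/((-90780 + 4) - 175146/214521) = (38057 + 35721)/(-90776 - 175146*1/214521) = 73778/(-90776 - 58382/71507) = 73778/(-6491177814/71507) = 73778*(-71507/6491177814) = -2637821723/3245588907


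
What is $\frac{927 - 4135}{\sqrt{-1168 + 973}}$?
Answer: $\frac{3208 i \sqrt{195}}{195} \approx 229.73 i$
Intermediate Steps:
$\frac{927 - 4135}{\sqrt{-1168 + 973}} = - \frac{3208}{\sqrt{-195}} = - \frac{3208}{i \sqrt{195}} = - 3208 \left(- \frac{i \sqrt{195}}{195}\right) = \frac{3208 i \sqrt{195}}{195}$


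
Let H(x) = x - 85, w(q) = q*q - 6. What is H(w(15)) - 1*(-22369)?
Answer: 22503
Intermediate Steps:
w(q) = -6 + q**2 (w(q) = q**2 - 6 = -6 + q**2)
H(x) = -85 + x
H(w(15)) - 1*(-22369) = (-85 + (-6 + 15**2)) - 1*(-22369) = (-85 + (-6 + 225)) + 22369 = (-85 + 219) + 22369 = 134 + 22369 = 22503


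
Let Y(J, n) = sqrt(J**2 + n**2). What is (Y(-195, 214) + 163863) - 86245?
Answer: 77618 + sqrt(83821) ≈ 77908.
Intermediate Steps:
(Y(-195, 214) + 163863) - 86245 = (sqrt((-195)**2 + 214**2) + 163863) - 86245 = (sqrt(38025 + 45796) + 163863) - 86245 = (sqrt(83821) + 163863) - 86245 = (163863 + sqrt(83821)) - 86245 = 77618 + sqrt(83821)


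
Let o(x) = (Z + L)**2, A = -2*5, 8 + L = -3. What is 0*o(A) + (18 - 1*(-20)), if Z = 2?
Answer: 38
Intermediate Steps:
L = -11 (L = -8 - 3 = -11)
A = -10
o(x) = 81 (o(x) = (2 - 11)**2 = (-9)**2 = 81)
0*o(A) + (18 - 1*(-20)) = 0*81 + (18 - 1*(-20)) = 0 + (18 + 20) = 0 + 38 = 38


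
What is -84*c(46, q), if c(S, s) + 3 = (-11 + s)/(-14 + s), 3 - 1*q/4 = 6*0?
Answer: 294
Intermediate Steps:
q = 12 (q = 12 - 24*0 = 12 - 4*0 = 12 + 0 = 12)
c(S, s) = -3 + (-11 + s)/(-14 + s)
-84*c(46, q) = -84*(31 - 2*12)/(-14 + 12) = -84*(31 - 24)/(-2) = -(-42)*7 = -84*(-7/2) = 294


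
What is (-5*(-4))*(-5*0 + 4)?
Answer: 80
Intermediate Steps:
(-5*(-4))*(-5*0 + 4) = 20*(0 + 4) = 20*4 = 80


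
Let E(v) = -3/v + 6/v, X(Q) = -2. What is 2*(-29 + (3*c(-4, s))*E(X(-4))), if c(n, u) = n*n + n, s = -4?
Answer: -166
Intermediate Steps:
E(v) = 3/v
c(n, u) = n + n**2 (c(n, u) = n**2 + n = n + n**2)
2*(-29 + (3*c(-4, s))*E(X(-4))) = 2*(-29 + (3*(-4*(1 - 4)))*(3/(-2))) = 2*(-29 + (3*(-4*(-3)))*(3*(-1/2))) = 2*(-29 + (3*12)*(-3/2)) = 2*(-29 + 36*(-3/2)) = 2*(-29 - 54) = 2*(-83) = -166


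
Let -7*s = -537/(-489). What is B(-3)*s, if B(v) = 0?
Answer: 0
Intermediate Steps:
s = -179/1141 (s = -(-537)/(7*(-489)) = -(-537)*(-1)/(7*489) = -1/7*179/163 = -179/1141 ≈ -0.15688)
B(-3)*s = 0*(-179/1141) = 0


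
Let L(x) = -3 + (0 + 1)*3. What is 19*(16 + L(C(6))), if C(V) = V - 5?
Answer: 304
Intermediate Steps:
C(V) = -5 + V
L(x) = 0 (L(x) = -3 + 1*3 = -3 + 3 = 0)
19*(16 + L(C(6))) = 19*(16 + 0) = 19*16 = 304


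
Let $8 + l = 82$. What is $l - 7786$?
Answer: $-7712$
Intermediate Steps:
$l = 74$ ($l = -8 + 82 = 74$)
$l - 7786 = 74 - 7786 = -7712$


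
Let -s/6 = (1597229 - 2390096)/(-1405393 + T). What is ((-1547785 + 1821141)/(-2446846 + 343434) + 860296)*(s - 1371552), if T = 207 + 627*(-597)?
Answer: -84933921904198478401026/71981387905 ≈ -1.1799e+12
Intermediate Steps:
T = -374112 (T = 207 - 374319 = -374112)
s = -4757202/1779505 (s = -6*(1597229 - 2390096)/(-1405393 - 374112) = -(-4757202)/(-1779505) = -(-4757202)*(-1)/1779505 = -6*792867/1779505 = -4757202/1779505 ≈ -2.6733)
((-1547785 + 1821141)/(-2446846 + 343434) + 860296)*(s - 1371552) = ((-1547785 + 1821141)/(-2446846 + 343434) + 860296)*(-4757202/1779505 - 1371552) = (273356/(-2103412) + 860296)*(-2440688398962/1779505) = (273356*(-1/2103412) + 860296)*(-2440688398962/1779505) = (-68339/525853 + 860296)*(-2440688398962/1779505) = (452389164149/525853)*(-2440688398962/1779505) = -84933921904198478401026/71981387905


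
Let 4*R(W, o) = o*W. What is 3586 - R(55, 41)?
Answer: 12089/4 ≈ 3022.3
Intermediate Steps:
R(W, o) = W*o/4 (R(W, o) = (o*W)/4 = (W*o)/4 = W*o/4)
3586 - R(55, 41) = 3586 - 55*41/4 = 3586 - 1*2255/4 = 3586 - 2255/4 = 12089/4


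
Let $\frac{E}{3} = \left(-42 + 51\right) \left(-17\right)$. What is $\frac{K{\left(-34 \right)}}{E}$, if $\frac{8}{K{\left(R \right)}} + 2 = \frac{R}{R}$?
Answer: $\frac{8}{459} \approx 0.017429$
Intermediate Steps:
$K{\left(R \right)} = -8$ ($K{\left(R \right)} = \frac{8}{-2 + \frac{R}{R}} = \frac{8}{-2 + 1} = \frac{8}{-1} = 8 \left(-1\right) = -8$)
$E = -459$ ($E = 3 \left(-42 + 51\right) \left(-17\right) = 3 \cdot 9 \left(-17\right) = 3 \left(-153\right) = -459$)
$\frac{K{\left(-34 \right)}}{E} = - \frac{8}{-459} = \left(-8\right) \left(- \frac{1}{459}\right) = \frac{8}{459}$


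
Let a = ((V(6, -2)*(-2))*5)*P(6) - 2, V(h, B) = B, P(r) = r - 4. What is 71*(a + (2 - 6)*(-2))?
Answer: 3266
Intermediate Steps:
P(r) = -4 + r
a = 38 (a = (-2*(-2)*5)*(-4 + 6) - 2 = (4*5)*2 - 2 = 20*2 - 2 = 40 - 2 = 38)
71*(a + (2 - 6)*(-2)) = 71*(38 + (2 - 6)*(-2)) = 71*(38 - 4*(-2)) = 71*(38 + 8) = 71*46 = 3266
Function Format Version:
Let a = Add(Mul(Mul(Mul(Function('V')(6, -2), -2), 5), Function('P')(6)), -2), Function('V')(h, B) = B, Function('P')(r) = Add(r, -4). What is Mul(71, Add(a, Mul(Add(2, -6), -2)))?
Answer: 3266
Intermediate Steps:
Function('P')(r) = Add(-4, r)
a = 38 (a = Add(Mul(Mul(Mul(-2, -2), 5), Add(-4, 6)), -2) = Add(Mul(Mul(4, 5), 2), -2) = Add(Mul(20, 2), -2) = Add(40, -2) = 38)
Mul(71, Add(a, Mul(Add(2, -6), -2))) = Mul(71, Add(38, Mul(Add(2, -6), -2))) = Mul(71, Add(38, Mul(-4, -2))) = Mul(71, Add(38, 8)) = Mul(71, 46) = 3266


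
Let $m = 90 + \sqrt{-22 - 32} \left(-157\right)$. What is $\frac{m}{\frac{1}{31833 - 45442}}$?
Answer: $-1224810 + 6409839 i \sqrt{6} \approx -1.2248 \cdot 10^{6} + 1.5701 \cdot 10^{7} i$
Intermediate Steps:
$m = 90 - 471 i \sqrt{6}$ ($m = 90 + \sqrt{-54} \left(-157\right) = 90 + 3 i \sqrt{6} \left(-157\right) = 90 - 471 i \sqrt{6} \approx 90.0 - 1153.7 i$)
$\frac{m}{\frac{1}{31833 - 45442}} = \frac{90 - 471 i \sqrt{6}}{\frac{1}{31833 - 45442}} = \frac{90 - 471 i \sqrt{6}}{\frac{1}{-13609}} = \frac{90 - 471 i \sqrt{6}}{- \frac{1}{13609}} = \left(90 - 471 i \sqrt{6}\right) \left(-13609\right) = -1224810 + 6409839 i \sqrt{6}$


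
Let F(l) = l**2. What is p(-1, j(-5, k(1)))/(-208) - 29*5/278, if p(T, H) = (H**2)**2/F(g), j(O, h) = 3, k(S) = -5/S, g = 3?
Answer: -16331/28912 ≈ -0.56485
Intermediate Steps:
p(T, H) = H**4/9 (p(T, H) = (H**2)**2/(3**2) = H**4/9)
p(-1, j(-5, k(1)))/(-208) - 29*5/278 = ((1/9)*3**4)/(-208) - 29*5/278 = ((1/9)*81)*(-1/208) - 145*1/278 = 9*(-1/208) - 145/278 = -9/208 - 145/278 = -16331/28912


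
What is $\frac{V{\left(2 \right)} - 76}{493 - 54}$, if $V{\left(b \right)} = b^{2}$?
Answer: $- \frac{72}{439} \approx -0.16401$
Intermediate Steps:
$\frac{V{\left(2 \right)} - 76}{493 - 54} = \frac{2^{2} - 76}{493 - 54} = \frac{4 - 76}{439} = \left(-72\right) \frac{1}{439} = - \frac{72}{439}$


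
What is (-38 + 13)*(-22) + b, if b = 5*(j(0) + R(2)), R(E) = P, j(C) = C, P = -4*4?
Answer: 470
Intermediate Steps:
P = -16
R(E) = -16
b = -80 (b = 5*(0 - 16) = 5*(-16) = -80)
(-38 + 13)*(-22) + b = (-38 + 13)*(-22) - 80 = -25*(-22) - 80 = 550 - 80 = 470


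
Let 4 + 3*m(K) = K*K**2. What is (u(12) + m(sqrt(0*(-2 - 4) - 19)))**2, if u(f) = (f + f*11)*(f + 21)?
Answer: 67704215/3 - 541576*I*sqrt(19)/9 ≈ 2.2568e+7 - 2.623e+5*I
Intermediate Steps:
u(f) = 12*f*(21 + f) (u(f) = (f + 11*f)*(21 + f) = (12*f)*(21 + f) = 12*f*(21 + f))
m(K) = -4/3 + K**3/3 (m(K) = -4/3 + (K*K**2)/3 = -4/3 + K**3/3)
(u(12) + m(sqrt(0*(-2 - 4) - 19)))**2 = (12*12*(21 + 12) + (-4/3 + (sqrt(0*(-2 - 4) - 19))**3/3))**2 = (12*12*33 + (-4/3 + (sqrt(0*(-6) - 19))**3/3))**2 = (4752 + (-4/3 + (sqrt(0 - 19))**3/3))**2 = (4752 + (-4/3 + (sqrt(-19))**3/3))**2 = (4752 + (-4/3 + (I*sqrt(19))**3/3))**2 = (4752 + (-4/3 + (-19*I*sqrt(19))/3))**2 = (4752 + (-4/3 - 19*I*sqrt(19)/3))**2 = (14252/3 - 19*I*sqrt(19)/3)**2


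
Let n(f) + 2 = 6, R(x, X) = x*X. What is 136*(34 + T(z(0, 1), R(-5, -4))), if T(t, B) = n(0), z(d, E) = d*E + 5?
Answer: 5168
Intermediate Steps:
R(x, X) = X*x
n(f) = 4 (n(f) = -2 + 6 = 4)
z(d, E) = 5 + E*d (z(d, E) = E*d + 5 = 5 + E*d)
T(t, B) = 4
136*(34 + T(z(0, 1), R(-5, -4))) = 136*(34 + 4) = 136*38 = 5168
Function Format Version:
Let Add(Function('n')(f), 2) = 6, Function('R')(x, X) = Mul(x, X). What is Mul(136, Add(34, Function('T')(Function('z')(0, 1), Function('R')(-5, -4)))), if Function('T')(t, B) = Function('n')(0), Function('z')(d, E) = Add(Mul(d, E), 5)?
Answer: 5168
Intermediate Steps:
Function('R')(x, X) = Mul(X, x)
Function('n')(f) = 4 (Function('n')(f) = Add(-2, 6) = 4)
Function('z')(d, E) = Add(5, Mul(E, d)) (Function('z')(d, E) = Add(Mul(E, d), 5) = Add(5, Mul(E, d)))
Function('T')(t, B) = 4
Mul(136, Add(34, Function('T')(Function('z')(0, 1), Function('R')(-5, -4)))) = Mul(136, Add(34, 4)) = Mul(136, 38) = 5168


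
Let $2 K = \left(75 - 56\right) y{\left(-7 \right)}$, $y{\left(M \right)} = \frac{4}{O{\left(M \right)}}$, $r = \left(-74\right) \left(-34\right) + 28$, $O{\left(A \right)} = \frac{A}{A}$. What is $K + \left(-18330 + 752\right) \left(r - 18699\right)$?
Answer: $283972628$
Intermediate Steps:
$O{\left(A \right)} = 1$
$r = 2544$ ($r = 2516 + 28 = 2544$)
$y{\left(M \right)} = 4$ ($y{\left(M \right)} = \frac{4}{1} = 4 \cdot 1 = 4$)
$K = 38$ ($K = \frac{\left(75 - 56\right) 4}{2} = \frac{19 \cdot 4}{2} = \frac{1}{2} \cdot 76 = 38$)
$K + \left(-18330 + 752\right) \left(r - 18699\right) = 38 + \left(-18330 + 752\right) \left(2544 - 18699\right) = 38 - -283972590 = 38 + 283972590 = 283972628$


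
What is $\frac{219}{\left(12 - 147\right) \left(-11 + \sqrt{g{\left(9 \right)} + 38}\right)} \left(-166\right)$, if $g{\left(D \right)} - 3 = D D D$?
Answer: $\frac{12118}{2655} + \frac{12118 \sqrt{770}}{29205} \approx 16.078$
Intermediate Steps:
$g{\left(D \right)} = 3 + D^{3}$ ($g{\left(D \right)} = 3 + D D D = 3 + D^{2} D = 3 + D^{3}$)
$\frac{219}{\left(12 - 147\right) \left(-11 + \sqrt{g{\left(9 \right)} + 38}\right)} \left(-166\right) = \frac{219}{\left(12 - 147\right) \left(-11 + \sqrt{\left(3 + 9^{3}\right) + 38}\right)} \left(-166\right) = \frac{219}{\left(-135\right) \left(-11 + \sqrt{\left(3 + 729\right) + 38}\right)} \left(-166\right) = \frac{219}{\left(-135\right) \left(-11 + \sqrt{732 + 38}\right)} \left(-166\right) = \frac{219}{\left(-135\right) \left(-11 + \sqrt{770}\right)} \left(-166\right) = \frac{219}{1485 - 135 \sqrt{770}} \left(-166\right) = - \frac{36354}{1485 - 135 \sqrt{770}}$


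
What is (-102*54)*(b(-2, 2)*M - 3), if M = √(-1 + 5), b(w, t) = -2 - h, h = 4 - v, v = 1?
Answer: 71604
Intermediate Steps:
h = 3 (h = 4 - 1*1 = 4 - 1 = 3)
b(w, t) = -5 (b(w, t) = -2 - 1*3 = -2 - 3 = -5)
M = 2 (M = √4 = 2)
(-102*54)*(b(-2, 2)*M - 3) = (-102*54)*(-5*2 - 3) = -5508*(-10 - 3) = -5508*(-13) = 71604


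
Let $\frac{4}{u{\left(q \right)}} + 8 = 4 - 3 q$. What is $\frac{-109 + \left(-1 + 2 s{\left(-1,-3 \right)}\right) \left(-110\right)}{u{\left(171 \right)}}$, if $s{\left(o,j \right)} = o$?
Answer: $- \frac{114257}{4} \approx -28564.0$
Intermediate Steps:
$u{\left(q \right)} = \frac{4}{-4 - 3 q}$ ($u{\left(q \right)} = \frac{4}{-8 - \left(-4 + 3 q\right)} = \frac{4}{-4 - 3 q}$)
$\frac{-109 + \left(-1 + 2 s{\left(-1,-3 \right)}\right) \left(-110\right)}{u{\left(171 \right)}} = \frac{-109 + \left(-1 + 2 \left(-1\right)\right) \left(-110\right)}{\left(-4\right) \frac{1}{4 + 3 \cdot 171}} = \frac{-109 + \left(-1 - 2\right) \left(-110\right)}{\left(-4\right) \frac{1}{4 + 513}} = \frac{-109 - -330}{\left(-4\right) \frac{1}{517}} = \frac{-109 + 330}{\left(-4\right) \frac{1}{517}} = \frac{221}{- \frac{4}{517}} = 221 \left(- \frac{517}{4}\right) = - \frac{114257}{4}$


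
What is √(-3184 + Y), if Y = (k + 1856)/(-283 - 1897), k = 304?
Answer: 2*I*√9460219/109 ≈ 56.436*I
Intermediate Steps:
Y = -108/109 (Y = (304 + 1856)/(-283 - 1897) = 2160/(-2180) = 2160*(-1/2180) = -108/109 ≈ -0.99083)
√(-3184 + Y) = √(-3184 - 108/109) = √(-347164/109) = 2*I*√9460219/109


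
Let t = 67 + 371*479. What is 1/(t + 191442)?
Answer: 1/369218 ≈ 2.7084e-6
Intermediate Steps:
t = 177776 (t = 67 + 177709 = 177776)
1/(t + 191442) = 1/(177776 + 191442) = 1/369218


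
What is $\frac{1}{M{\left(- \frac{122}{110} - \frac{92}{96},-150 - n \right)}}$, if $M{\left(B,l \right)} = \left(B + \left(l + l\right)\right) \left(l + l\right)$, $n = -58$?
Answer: $\frac{165}{5649007} \approx 2.9209 \cdot 10^{-5}$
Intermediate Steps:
$M{\left(B,l \right)} = 2 l \left(B + 2 l\right)$ ($M{\left(B,l \right)} = \left(B + 2 l\right) 2 l = 2 l \left(B + 2 l\right)$)
$\frac{1}{M{\left(- \frac{122}{110} - \frac{92}{96},-150 - n \right)}} = \frac{1}{2 \left(-150 - -58\right) \left(\left(- \frac{122}{110} - \frac{92}{96}\right) + 2 \left(-150 - -58\right)\right)} = \frac{1}{2 \left(-150 + 58\right) \left(\left(\left(-122\right) \frac{1}{110} - \frac{23}{24}\right) + 2 \left(-150 + 58\right)\right)} = \frac{1}{2 \left(-92\right) \left(\left(- \frac{61}{55} - \frac{23}{24}\right) + 2 \left(-92\right)\right)} = \frac{1}{2 \left(-92\right) \left(- \frac{2729}{1320} - 184\right)} = \frac{1}{2 \left(-92\right) \left(- \frac{245609}{1320}\right)} = \frac{1}{\frac{5649007}{165}} = \frac{165}{5649007}$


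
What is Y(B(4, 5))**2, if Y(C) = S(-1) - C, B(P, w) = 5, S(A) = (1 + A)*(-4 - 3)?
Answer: 25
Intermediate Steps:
S(A) = -7 - 7*A (S(A) = (1 + A)*(-7) = -7 - 7*A)
Y(C) = -C (Y(C) = (-7 - 7*(-1)) - C = (-7 + 7) - C = 0 - C = -C)
Y(B(4, 5))**2 = (-1*5)**2 = (-5)**2 = 25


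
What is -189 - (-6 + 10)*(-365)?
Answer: 1271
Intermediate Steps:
-189 - (-6 + 10)*(-365) = -189 - 1*4*(-365) = -189 - 4*(-365) = -189 + 1460 = 1271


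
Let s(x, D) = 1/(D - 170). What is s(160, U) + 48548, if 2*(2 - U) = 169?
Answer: 24516738/505 ≈ 48548.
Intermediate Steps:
U = -165/2 (U = 2 - 1/2*169 = 2 - 169/2 = -165/2 ≈ -82.500)
s(x, D) = 1/(-170 + D)
s(160, U) + 48548 = 1/(-170 - 165/2) + 48548 = 1/(-505/2) + 48548 = -2/505 + 48548 = 24516738/505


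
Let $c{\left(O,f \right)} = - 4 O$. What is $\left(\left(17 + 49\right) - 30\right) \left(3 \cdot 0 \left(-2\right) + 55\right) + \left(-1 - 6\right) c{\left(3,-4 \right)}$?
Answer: $2064$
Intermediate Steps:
$\left(\left(17 + 49\right) - 30\right) \left(3 \cdot 0 \left(-2\right) + 55\right) + \left(-1 - 6\right) c{\left(3,-4 \right)} = \left(\left(17 + 49\right) - 30\right) \left(3 \cdot 0 \left(-2\right) + 55\right) + \left(-1 - 6\right) \left(\left(-4\right) 3\right) = \left(66 - 30\right) \left(0 \left(-2\right) + 55\right) - -84 = 36 \left(0 + 55\right) + 84 = 36 \cdot 55 + 84 = 1980 + 84 = 2064$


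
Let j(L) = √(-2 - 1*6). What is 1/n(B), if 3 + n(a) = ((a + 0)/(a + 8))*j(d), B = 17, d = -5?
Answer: -1875/7937 - 850*I*√2/7937 ≈ -0.23624 - 0.15145*I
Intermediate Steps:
j(L) = 2*I*√2 (j(L) = √(-2 - 6) = √(-8) = 2*I*√2)
n(a) = -3 + 2*I*a*√2/(8 + a) (n(a) = -3 + ((a + 0)/(a + 8))*(2*I*√2) = -3 + (a/(8 + a))*(2*I*√2) = -3 + 2*I*a*√2/(8 + a))
1/n(B) = 1/((-24 - 3*17 + 2*I*17*√2)/(8 + 17)) = 1/((-24 - 51 + 34*I*√2)/25) = 1/((-75 + 34*I*√2)/25) = 1/(-3 + 34*I*√2/25)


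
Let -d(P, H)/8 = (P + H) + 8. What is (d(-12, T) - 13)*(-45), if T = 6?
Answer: 1305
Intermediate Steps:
d(P, H) = -64 - 8*H - 8*P (d(P, H) = -8*((P + H) + 8) = -8*((H + P) + 8) = -8*(8 + H + P) = -64 - 8*H - 8*P)
(d(-12, T) - 13)*(-45) = ((-64 - 8*6 - 8*(-12)) - 13)*(-45) = ((-64 - 48 + 96) - 13)*(-45) = (-16 - 13)*(-45) = -29*(-45) = 1305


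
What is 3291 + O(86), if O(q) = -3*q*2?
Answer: 2775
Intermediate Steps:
O(q) = -6*q
3291 + O(86) = 3291 - 6*86 = 3291 - 516 = 2775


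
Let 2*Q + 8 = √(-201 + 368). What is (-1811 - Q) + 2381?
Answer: 574 - √167/2 ≈ 567.54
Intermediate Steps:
Q = -4 + √167/2 (Q = -4 + √(-201 + 368)/2 = -4 + √167/2 ≈ 2.4614)
(-1811 - Q) + 2381 = (-1811 - (-4 + √167/2)) + 2381 = (-1811 + (4 - √167/2)) + 2381 = (-1807 - √167/2) + 2381 = 574 - √167/2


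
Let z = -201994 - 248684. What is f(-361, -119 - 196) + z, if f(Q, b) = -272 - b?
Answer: -450635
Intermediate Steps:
z = -450678
f(-361, -119 - 196) + z = (-272 - (-119 - 196)) - 450678 = (-272 - 1*(-315)) - 450678 = (-272 + 315) - 450678 = 43 - 450678 = -450635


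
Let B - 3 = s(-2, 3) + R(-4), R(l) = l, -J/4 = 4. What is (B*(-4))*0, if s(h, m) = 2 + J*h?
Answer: 0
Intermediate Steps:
J = -16 (J = -4*4 = -16)
s(h, m) = 2 - 16*h
B = 33 (B = 3 + ((2 - 16*(-2)) - 4) = 3 + ((2 + 32) - 4) = 3 + (34 - 4) = 3 + 30 = 33)
(B*(-4))*0 = (33*(-4))*0 = -132*0 = 0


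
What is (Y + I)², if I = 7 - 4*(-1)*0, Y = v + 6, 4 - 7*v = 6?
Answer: 7921/49 ≈ 161.65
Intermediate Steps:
v = -2/7 (v = 4/7 - ⅐*6 = 4/7 - 6/7 = -2/7 ≈ -0.28571)
Y = 40/7 (Y = -2/7 + 6 = 40/7 ≈ 5.7143)
I = 7 (I = 7 - (-4)*0 = 7 - 1*0 = 7 + 0 = 7)
(Y + I)² = (40/7 + 7)² = (89/7)² = 7921/49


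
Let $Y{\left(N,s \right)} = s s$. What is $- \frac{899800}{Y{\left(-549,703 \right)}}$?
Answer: $- \frac{899800}{494209} \approx -1.8207$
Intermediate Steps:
$Y{\left(N,s \right)} = s^{2}$
$- \frac{899800}{Y{\left(-549,703 \right)}} = - \frac{899800}{703^{2}} = - \frac{899800}{494209}$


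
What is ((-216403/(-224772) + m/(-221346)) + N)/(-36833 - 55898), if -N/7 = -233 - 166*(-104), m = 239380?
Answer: 988555960574371/768931373059812 ≈ 1.2856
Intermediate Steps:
N = -119217 (N = -7*(-233 - 166*(-104)) = -7*(-233 + 17264) = -7*17031 = -119217)
((-216403/(-224772) + m/(-221346)) + N)/(-36833 - 55898) = ((-216403/(-224772) + 239380/(-221346)) - 119217)/(-36833 - 55898) = ((-216403*(-1/224772) + 239380*(-1/221346)) - 119217)/(-92731) = ((216403/224772 - 119690/110673) - 119217)*(-1/92731) = (-984330487/8292063852 - 119217)*(-1/92731) = -988555960574371/8292063852*(-1/92731) = 988555960574371/768931373059812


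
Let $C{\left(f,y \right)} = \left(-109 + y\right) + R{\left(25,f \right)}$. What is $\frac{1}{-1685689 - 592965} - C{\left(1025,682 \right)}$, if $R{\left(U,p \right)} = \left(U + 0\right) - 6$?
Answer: $- \frac{1348963169}{2278654} \approx -592.0$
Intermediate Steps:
$R{\left(U,p \right)} = -6 + U$ ($R{\left(U,p \right)} = U - 6 = -6 + U$)
$C{\left(f,y \right)} = -90 + y$ ($C{\left(f,y \right)} = \left(-109 + y\right) + \left(-6 + 25\right) = \left(-109 + y\right) + 19 = -90 + y$)
$\frac{1}{-1685689 - 592965} - C{\left(1025,682 \right)} = \frac{1}{-1685689 - 592965} - \left(-90 + 682\right) = \frac{1}{-2278654} - 592 = - \frac{1}{2278654} - 592 = - \frac{1348963169}{2278654}$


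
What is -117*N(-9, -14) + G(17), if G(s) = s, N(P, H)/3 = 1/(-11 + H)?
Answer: 776/25 ≈ 31.040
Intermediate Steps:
N(P, H) = 3/(-11 + H)
-117*N(-9, -14) + G(17) = -351/(-11 - 14) + 17 = -351/(-25) + 17 = -351*(-1)/25 + 17 = -117*(-3/25) + 17 = 351/25 + 17 = 776/25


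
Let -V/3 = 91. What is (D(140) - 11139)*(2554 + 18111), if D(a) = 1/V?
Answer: -62841190420/273 ≈ -2.3019e+8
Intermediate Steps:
V = -273 (V = -3*91 = -273)
D(a) = -1/273 (D(a) = 1/(-273) = -1/273)
(D(140) - 11139)*(2554 + 18111) = (-1/273 - 11139)*(2554 + 18111) = -3040948/273*20665 = -62841190420/273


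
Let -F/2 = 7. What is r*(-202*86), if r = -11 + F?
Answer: 434300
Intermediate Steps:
F = -14 (F = -2*7 = -14)
r = -25 (r = -11 - 14 = -25)
r*(-202*86) = -(-5050)*86 = -25*(-17372) = 434300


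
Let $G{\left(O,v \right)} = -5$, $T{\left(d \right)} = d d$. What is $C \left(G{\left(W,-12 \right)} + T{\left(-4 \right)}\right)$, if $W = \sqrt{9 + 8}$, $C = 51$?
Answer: $561$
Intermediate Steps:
$T{\left(d \right)} = d^{2}$
$W = \sqrt{17} \approx 4.1231$
$C \left(G{\left(W,-12 \right)} + T{\left(-4 \right)}\right) = 51 \left(-5 + \left(-4\right)^{2}\right) = 51 \left(-5 + 16\right) = 51 \cdot 11 = 561$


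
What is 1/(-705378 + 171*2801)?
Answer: -1/226407 ≈ -4.4168e-6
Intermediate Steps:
1/(-705378 + 171*2801) = 1/(-705378 + 478971) = 1/(-226407) = -1/226407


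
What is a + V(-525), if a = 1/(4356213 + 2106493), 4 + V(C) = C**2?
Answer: 1781257490427/6462706 ≈ 2.7562e+5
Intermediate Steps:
V(C) = -4 + C**2
a = 1/6462706 ≈ 1.5473e-7
a + V(-525) = 1/6462706 + (-4 + (-525)**2) = 1/6462706 + (-4 + 275625) = 1/6462706 + 275621 = 1781257490427/6462706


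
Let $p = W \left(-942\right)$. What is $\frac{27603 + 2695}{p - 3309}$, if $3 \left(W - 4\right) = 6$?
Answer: $- \frac{30298}{8961} \approx -3.3811$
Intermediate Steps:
$W = 6$ ($W = 4 + \frac{1}{3} \cdot 6 = 4 + 2 = 6$)
$p = -5652$ ($p = 6 \left(-942\right) = -5652$)
$\frac{27603 + 2695}{p - 3309} = \frac{27603 + 2695}{-5652 - 3309} = \frac{30298}{-8961} = 30298 \left(- \frac{1}{8961}\right) = - \frac{30298}{8961}$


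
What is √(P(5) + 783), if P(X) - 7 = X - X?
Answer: √790 ≈ 28.107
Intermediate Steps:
P(X) = 7 (P(X) = 7 + (X - X) = 7 + 0 = 7)
√(P(5) + 783) = √(7 + 783) = √790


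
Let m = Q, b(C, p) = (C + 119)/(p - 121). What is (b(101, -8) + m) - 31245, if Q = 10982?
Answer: -2614147/129 ≈ -20265.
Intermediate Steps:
b(C, p) = (119 + C)/(-121 + p)
m = 10982
(b(101, -8) + m) - 31245 = ((119 + 101)/(-121 - 8) + 10982) - 31245 = (220/(-129) + 10982) - 31245 = (-1/129*220 + 10982) - 31245 = (-220/129 + 10982) - 31245 = 1416458/129 - 31245 = -2614147/129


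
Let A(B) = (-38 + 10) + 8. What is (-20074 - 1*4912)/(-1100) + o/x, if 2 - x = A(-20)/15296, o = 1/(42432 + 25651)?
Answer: 6509344816307/286571559450 ≈ 22.715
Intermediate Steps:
A(B) = -20 (A(B) = -28 + 8 = -20)
o = 1/68083 ≈ 1.4688e-5
x = 7653/3824 (x = 2 - (-20)/15296 = 2 - 1*(-5/3824) = 2 + 5/3824 = 7653/3824 ≈ 2.0013)
(-20074 - 1*4912)/(-1100) + o/x = (-20074 - 1*4912)/(-1100) + 1/(68083*(7653/3824)) = (-20074 - 4912)*(-1/1100) + (1/68083)*(3824/7653) = -24986*(-1/1100) + 3824/521039199 = 12493/550 + 3824/521039199 = 6509344816307/286571559450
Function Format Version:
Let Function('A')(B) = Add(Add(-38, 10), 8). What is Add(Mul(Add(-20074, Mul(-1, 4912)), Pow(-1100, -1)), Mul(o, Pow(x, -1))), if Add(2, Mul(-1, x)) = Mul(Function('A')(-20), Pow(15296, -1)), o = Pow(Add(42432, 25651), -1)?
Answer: Rational(6509344816307, 286571559450) ≈ 22.715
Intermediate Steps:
Function('A')(B) = -20 (Function('A')(B) = Add(-28, 8) = -20)
o = Rational(1, 68083) (o = Pow(68083, -1) = Rational(1, 68083) ≈ 1.4688e-5)
x = Rational(7653, 3824) (x = Add(2, Mul(-1, Mul(-20, Pow(15296, -1)))) = Add(2, Mul(-1, Mul(-20, Rational(1, 15296)))) = Add(2, Mul(-1, Rational(-5, 3824))) = Add(2, Rational(5, 3824)) = Rational(7653, 3824) ≈ 2.0013)
Add(Mul(Add(-20074, Mul(-1, 4912)), Pow(-1100, -1)), Mul(o, Pow(x, -1))) = Add(Mul(Add(-20074, Mul(-1, 4912)), Pow(-1100, -1)), Mul(Rational(1, 68083), Pow(Rational(7653, 3824), -1))) = Add(Mul(Add(-20074, -4912), Rational(-1, 1100)), Mul(Rational(1, 68083), Rational(3824, 7653))) = Add(Mul(-24986, Rational(-1, 1100)), Rational(3824, 521039199)) = Add(Rational(12493, 550), Rational(3824, 521039199)) = Rational(6509344816307, 286571559450)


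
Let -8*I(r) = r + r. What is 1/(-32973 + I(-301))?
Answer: -4/131591 ≈ -3.0397e-5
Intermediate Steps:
I(r) = -r/4 (I(r) = -(r + r)/8 = -r/4)
1/(-32973 + I(-301)) = 1/(-32973 - ¼*(-301)) = 1/(-32973 + 301/4) = 1/(-131591/4) = -4/131591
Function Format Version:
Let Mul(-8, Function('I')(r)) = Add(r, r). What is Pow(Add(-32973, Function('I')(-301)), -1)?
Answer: Rational(-4, 131591) ≈ -3.0397e-5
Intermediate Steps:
Function('I')(r) = Mul(Rational(-1, 4), r) (Function('I')(r) = Mul(Rational(-1, 8), Add(r, r)) = Mul(Rational(-1, 8), Mul(2, r)) = Mul(Rational(-1, 4), r))
Pow(Add(-32973, Function('I')(-301)), -1) = Pow(Add(-32973, Mul(Rational(-1, 4), -301)), -1) = Pow(Add(-32973, Rational(301, 4)), -1) = Pow(Rational(-131591, 4), -1) = Rational(-4, 131591)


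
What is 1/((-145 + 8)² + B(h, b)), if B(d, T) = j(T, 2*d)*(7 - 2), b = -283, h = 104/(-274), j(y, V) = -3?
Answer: 1/18754 ≈ 5.3322e-5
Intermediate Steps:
h = -52/137 (h = 104*(-1/274) = -52/137 ≈ -0.37956)
B(d, T) = -15 (B(d, T) = -3*(7 - 2) = -3*5 = -15)
1/((-145 + 8)² + B(h, b)) = 1/((-145 + 8)² - 15) = 1/((-137)² - 15) = 1/(18769 - 15) = 1/18754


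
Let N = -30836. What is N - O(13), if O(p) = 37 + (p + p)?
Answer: -30899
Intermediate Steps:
O(p) = 37 + 2*p
N - O(13) = -30836 - (37 + 2*13) = -30836 - (37 + 26) = -30836 - 1*63 = -30836 - 63 = -30899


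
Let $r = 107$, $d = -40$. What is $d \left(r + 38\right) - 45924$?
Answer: $-51724$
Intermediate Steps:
$d \left(r + 38\right) - 45924 = - 40 \left(107 + 38\right) - 45924 = \left(-40\right) 145 - 45924 = -5800 - 45924 = -51724$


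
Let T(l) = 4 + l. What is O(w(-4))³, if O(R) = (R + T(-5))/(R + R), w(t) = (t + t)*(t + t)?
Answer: 250047/2097152 ≈ 0.11923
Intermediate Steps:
w(t) = 4*t² (w(t) = (2*t)*(2*t) = 4*t²)
O(R) = (-1 + R)/(2*R) (O(R) = (R + (4 - 5))/(R + R) = (R - 1)/((2*R)) = (-1 + R)*(1/(2*R)) = (-1 + R)/(2*R))
O(w(-4))³ = ((-1 + 4*(-4)²)/(2*((4*(-4)²))))³ = ((-1 + 4*16)/(2*((4*16))))³ = ((½)*(-1 + 64)/64)³ = ((½)*(1/64)*63)³ = (63/128)³ = 250047/2097152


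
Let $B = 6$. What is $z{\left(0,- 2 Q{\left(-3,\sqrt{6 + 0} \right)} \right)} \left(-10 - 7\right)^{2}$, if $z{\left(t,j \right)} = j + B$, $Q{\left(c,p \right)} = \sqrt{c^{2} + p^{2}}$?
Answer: $1734 - 578 \sqrt{15} \approx -504.58$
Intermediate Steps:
$z{\left(t,j \right)} = 6 + j$ ($z{\left(t,j \right)} = j + 6 = 6 + j$)
$z{\left(0,- 2 Q{\left(-3,\sqrt{6 + 0} \right)} \right)} \left(-10 - 7\right)^{2} = \left(6 - 2 \sqrt{\left(-3\right)^{2} + \left(\sqrt{6 + 0}\right)^{2}}\right) \left(-10 - 7\right)^{2} = \left(6 - 2 \sqrt{9 + \left(\sqrt{6}\right)^{2}}\right) \left(-17\right)^{2} = \left(6 - 2 \sqrt{9 + 6}\right) 289 = \left(6 - 2 \sqrt{15}\right) 289 = 1734 - 578 \sqrt{15}$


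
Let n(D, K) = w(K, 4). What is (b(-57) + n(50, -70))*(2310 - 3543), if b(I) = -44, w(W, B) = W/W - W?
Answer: -33291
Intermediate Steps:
w(W, B) = 1 - W
n(D, K) = 1 - K
(b(-57) + n(50, -70))*(2310 - 3543) = (-44 + (1 - 1*(-70)))*(2310 - 3543) = (-44 + (1 + 70))*(-1233) = (-44 + 71)*(-1233) = 27*(-1233) = -33291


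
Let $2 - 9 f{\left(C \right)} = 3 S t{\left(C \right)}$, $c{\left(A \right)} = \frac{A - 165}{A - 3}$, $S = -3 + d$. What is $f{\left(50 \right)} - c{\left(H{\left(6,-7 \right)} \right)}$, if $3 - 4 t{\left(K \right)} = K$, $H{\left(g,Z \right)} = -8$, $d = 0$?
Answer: $- \frac{10793}{396} \approx -27.255$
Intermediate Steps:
$t{\left(K \right)} = \frac{3}{4} - \frac{K}{4}$
$S = -3$ ($S = -3 + 0 = -3$)
$c{\left(A \right)} = \frac{-165 + A}{-3 + A}$
$f{\left(C \right)} = \frac{35}{36} - \frac{C}{4}$ ($f{\left(C \right)} = \frac{2}{9} - \frac{3 \left(-3\right) \left(\frac{3}{4} - \frac{C}{4}\right)}{9} = \frac{2}{9} - \frac{\left(-9\right) \left(\frac{3}{4} - \frac{C}{4}\right)}{9} = \frac{2}{9} - \frac{- \frac{27}{4} + \frac{9 C}{4}}{9} = \frac{2}{9} - \left(- \frac{3}{4} + \frac{C}{4}\right) = \frac{35}{36} - \frac{C}{4}$)
$f{\left(50 \right)} - c{\left(H{\left(6,-7 \right)} \right)} = \left(\frac{35}{36} - \frac{25}{2}\right) - \frac{-165 - 8}{-3 - 8} = \left(\frac{35}{36} - \frac{25}{2}\right) - \frac{1}{-11} \left(-173\right) = - \frac{415}{36} - \left(- \frac{1}{11}\right) \left(-173\right) = - \frac{415}{36} - \frac{173}{11} = - \frac{10793}{396}$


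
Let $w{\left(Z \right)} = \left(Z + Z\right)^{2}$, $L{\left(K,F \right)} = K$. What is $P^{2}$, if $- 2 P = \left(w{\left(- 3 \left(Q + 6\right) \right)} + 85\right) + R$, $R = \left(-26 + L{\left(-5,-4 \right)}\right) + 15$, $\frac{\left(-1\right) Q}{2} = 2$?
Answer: $\frac{45369}{4} \approx 11342.0$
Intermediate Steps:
$Q = -4$ ($Q = \left(-2\right) 2 = -4$)
$R = -16$ ($R = \left(-26 - 5\right) + 15 = -31 + 15 = -16$)
$w{\left(Z \right)} = 4 Z^{2}$ ($w{\left(Z \right)} = \left(2 Z\right)^{2} = 4 Z^{2}$)
$P = - \frac{213}{2}$ ($P = - \frac{\left(4 \left(- 3 \left(-4 + 6\right)\right)^{2} + 85\right) - 16}{2} = - \frac{\left(4 \left(\left(-3\right) 2\right)^{2} + 85\right) - 16}{2} = - \frac{\left(4 \left(-6\right)^{2} + 85\right) - 16}{2} = - \frac{\left(4 \cdot 36 + 85\right) - 16}{2} = - \frac{\left(144 + 85\right) - 16}{2} = - \frac{229 - 16}{2} = \left(- \frac{1}{2}\right) 213 = - \frac{213}{2} \approx -106.5$)
$P^{2} = \left(- \frac{213}{2}\right)^{2} = \frac{45369}{4}$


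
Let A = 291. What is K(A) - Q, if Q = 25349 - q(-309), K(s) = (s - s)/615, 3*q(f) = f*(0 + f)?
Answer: 6478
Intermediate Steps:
q(f) = f²/3 (q(f) = (f*(0 + f))/3 = (f*f)/3 = f²/3)
K(s) = 0 (K(s) = 0*(1/615) = 0)
Q = -6478 (Q = 25349 - (-309)²/3 = 25349 - 95481/3 = 25349 - 1*31827 = 25349 - 31827 = -6478)
K(A) - Q = 0 - 1*(-6478) = 0 + 6478 = 6478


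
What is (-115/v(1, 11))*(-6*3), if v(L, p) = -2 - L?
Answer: -690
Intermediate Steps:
(-115/v(1, 11))*(-6*3) = (-115/(-2 - 1*1))*(-6*3) = -115/(-2 - 1)*(-18) = -115/(-3)*(-18) = -115*(-⅓)*(-18) = (115/3)*(-18) = -690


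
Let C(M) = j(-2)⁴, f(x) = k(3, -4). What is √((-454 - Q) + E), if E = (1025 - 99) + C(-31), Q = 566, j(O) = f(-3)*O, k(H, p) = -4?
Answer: √4002 ≈ 63.261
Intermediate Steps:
f(x) = -4
j(O) = -4*O
C(M) = 4096 (C(M) = (-4*(-2))⁴ = 8⁴ = 4096)
E = 5022 (E = (1025 - 99) + 4096 = 926 + 4096 = 5022)
√((-454 - Q) + E) = √((-454 - 1*566) + 5022) = √((-454 - 566) + 5022) = √(-1020 + 5022) = √4002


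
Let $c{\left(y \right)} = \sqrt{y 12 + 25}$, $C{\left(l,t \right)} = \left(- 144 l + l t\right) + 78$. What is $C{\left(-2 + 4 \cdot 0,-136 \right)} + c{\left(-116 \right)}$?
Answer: $638 + i \sqrt{1367} \approx 638.0 + 36.973 i$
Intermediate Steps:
$C{\left(l,t \right)} = 78 - 144 l + l t$
$c{\left(y \right)} = \sqrt{25 + 12 y}$ ($c{\left(y \right)} = \sqrt{12 y + 25} = \sqrt{25 + 12 y}$)
$C{\left(-2 + 4 \cdot 0,-136 \right)} + c{\left(-116 \right)} = \left(78 - 144 \left(-2 + 4 \cdot 0\right) + \left(-2 + 4 \cdot 0\right) \left(-136\right)\right) + \sqrt{25 + 12 \left(-116\right)} = \left(78 - 144 \left(-2 + 0\right) + \left(-2 + 0\right) \left(-136\right)\right) + \sqrt{25 - 1392} = \left(78 - -288 - -272\right) + \sqrt{-1367} = \left(78 + 288 + 272\right) + i \sqrt{1367} = 638 + i \sqrt{1367}$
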